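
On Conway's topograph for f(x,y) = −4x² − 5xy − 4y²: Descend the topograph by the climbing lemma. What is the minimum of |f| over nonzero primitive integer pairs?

translate: b→-3 (≡5 mod 8), so (4,5,4)→(4,-3,3)
flip: (4,-3,3)→(3,3,4)
reduced (well bottom): (3,3,4) with a≤c, −a<b≤a
well minimum |f| = |-3| = 3 (negative-definite)

3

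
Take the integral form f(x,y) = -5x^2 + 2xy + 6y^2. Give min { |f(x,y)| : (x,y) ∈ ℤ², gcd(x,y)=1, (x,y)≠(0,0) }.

river: ρ → (6,10,-1)
river: ρ → (-1,10,6)
river: ρ → (6,2,-5)
river: ρ → (-5,8,3)
river: ρ → (3,10,-2)
river: ρ → (-2,10,3)
river: ρ → (3,8,-5)
river: ρ → (-5,2,6)
closes: descent 0, river 8
min |a| on river = 1

1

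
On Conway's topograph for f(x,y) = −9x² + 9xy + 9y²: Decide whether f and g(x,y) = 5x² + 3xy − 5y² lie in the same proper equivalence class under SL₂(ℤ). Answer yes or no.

D₁ = 405, D₂ = 109
discriminants differ ⇒ not SL₂(ℤ)-equivalent

no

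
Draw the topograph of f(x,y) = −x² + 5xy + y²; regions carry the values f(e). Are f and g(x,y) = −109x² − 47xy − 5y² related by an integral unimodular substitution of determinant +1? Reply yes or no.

D₁ = 29, D₂ = 29
river cycle of f (length 2): (1, 5, -1), (-1, 5, 1)
river cycle of g (length 2): (1, 5, -1), (-1, 5, 1)
cycles coincide ⇒ equivalent

yes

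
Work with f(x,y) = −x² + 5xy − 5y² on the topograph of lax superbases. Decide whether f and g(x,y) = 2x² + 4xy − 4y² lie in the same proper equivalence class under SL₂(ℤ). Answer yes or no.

D₁ = 5, D₂ = 48
discriminants differ ⇒ not SL₂(ℤ)-equivalent

no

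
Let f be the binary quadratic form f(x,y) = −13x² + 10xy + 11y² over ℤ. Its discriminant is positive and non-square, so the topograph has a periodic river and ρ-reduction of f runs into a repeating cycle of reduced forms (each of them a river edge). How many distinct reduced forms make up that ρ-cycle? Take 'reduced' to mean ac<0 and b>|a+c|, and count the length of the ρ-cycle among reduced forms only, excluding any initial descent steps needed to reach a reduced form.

D = 672, ⌊√D⌋ = 25
river: ρ → (11,12,-12)
river: ρ → (-12,12,11)
river: ρ → (11,10,-13)
river: ρ → (-13,16,8)
river: ρ → (8,16,-13)
river: ρ → (-13,10,11)
ρ-cycle length = 6 (tail of 0 descent steps not counted)

6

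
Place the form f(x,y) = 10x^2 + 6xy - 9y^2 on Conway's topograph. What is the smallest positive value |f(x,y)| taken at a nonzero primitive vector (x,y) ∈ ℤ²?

river: ρ → (-9,12,7)
river: ρ → (7,16,-5)
river: ρ → (-5,14,10)
river: ρ → (10,6,-9)
closes: descent 0, river 4
min |a| on river = 5

5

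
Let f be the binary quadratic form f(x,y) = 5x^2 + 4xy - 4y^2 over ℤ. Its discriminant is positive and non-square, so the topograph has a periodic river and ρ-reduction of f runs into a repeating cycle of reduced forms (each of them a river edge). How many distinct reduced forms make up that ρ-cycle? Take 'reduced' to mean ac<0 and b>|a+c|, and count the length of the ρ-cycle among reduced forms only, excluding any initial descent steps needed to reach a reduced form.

D = 96, ⌊√D⌋ = 9
river: ρ → (-4,4,5)
river: ρ → (5,6,-3)
river: ρ → (-3,6,5)
river: ρ → (5,4,-4)
ρ-cycle length = 4 (tail of 0 descent steps not counted)

4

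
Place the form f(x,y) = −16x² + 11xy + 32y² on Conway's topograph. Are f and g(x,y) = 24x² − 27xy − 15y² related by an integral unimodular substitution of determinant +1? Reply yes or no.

D₁ = 2169, D₂ = 2169
river cycle of f (length 30): (-16, 43, 5), (5, 37, -40), (-40, 43, 2), (2, 45, -18), (-18, 27, 20), (20, 13, -25), (-25, 37, 8), (8, 43, -10), (-10, 37, 20), (20, 43, -4), … (20 more)
river cycle of g (length 38): (-15, 27, 24), (24, 21, -18), (-18, 15, 27), (27, 39, -6), (-6, 45, 6), (6, 39, -27), (-27, 15, 18), (18, 21, -24), (-24, 27, 15), (15, 33, -18), … (28 more)
cycles differ ⇒ inequivalent

no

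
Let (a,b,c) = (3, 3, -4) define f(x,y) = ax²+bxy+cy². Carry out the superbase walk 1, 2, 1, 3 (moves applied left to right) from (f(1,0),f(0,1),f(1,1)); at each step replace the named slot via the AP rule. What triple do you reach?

start (3,-4,2) = (f(1,0),f(0,1),f(1,1))
replace slot 1: 2·((-4)+2) − 3 = -7 → (-7,-4,2)
replace slot 2: 2·((-7)+2) − (-4) = -6 → (-7,-6,2)
replace slot 1: 2·((-6)+2) − (-7) = -1 → (-1,-6,2)
replace slot 3: 2·((-1)+(-6)) − 2 = -16 → (-1,-6,-16)

-1,-6,-16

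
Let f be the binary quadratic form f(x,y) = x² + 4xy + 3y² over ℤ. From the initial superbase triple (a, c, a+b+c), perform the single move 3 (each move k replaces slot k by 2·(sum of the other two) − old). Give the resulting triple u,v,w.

start (1,3,8) = (f(1,0),f(0,1),f(1,1))
replace slot 3: 2·(1+3) − 8 = 0 → (1,3,0)

1,3,0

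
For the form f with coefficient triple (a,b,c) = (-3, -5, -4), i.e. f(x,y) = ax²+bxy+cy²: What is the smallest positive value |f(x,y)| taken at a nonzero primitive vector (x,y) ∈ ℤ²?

translate: b→-1 (≡5 mod 6), so (3,5,4)→(3,-1,2)
flip: (3,-1,2)→(2,1,3)
reduced (well bottom): (2,1,3) with a≤c, −a<b≤a
well minimum |f| = |-2| = 2 (negative-definite)

2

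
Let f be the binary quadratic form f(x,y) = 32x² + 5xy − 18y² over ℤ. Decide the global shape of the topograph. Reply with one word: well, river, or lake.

D = b²−4ac = 5² − 4·32·(-18) = 2329
D > 0 non-square ⇒ indefinite ⇒ periodic river

river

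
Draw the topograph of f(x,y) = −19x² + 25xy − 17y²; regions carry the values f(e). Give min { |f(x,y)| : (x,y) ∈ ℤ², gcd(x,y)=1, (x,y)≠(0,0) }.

translate: b→13 (≡-25 mod 38), so (19,-25,17)→(19,13,11)
flip: (19,13,11)→(11,-13,19)
translate: b→9 (≡-13 mod 22), so (11,-13,19)→(11,9,17)
reduced (well bottom): (11,9,17) with a≤c, −a<b≤a
well minimum |f| = |-11| = 11 (negative-definite)

11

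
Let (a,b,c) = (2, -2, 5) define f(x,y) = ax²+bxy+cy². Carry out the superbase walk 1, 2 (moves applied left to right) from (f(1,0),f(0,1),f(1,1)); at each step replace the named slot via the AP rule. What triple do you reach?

start (2,5,5) = (f(1,0),f(0,1),f(1,1))
replace slot 1: 2·(5+5) − 2 = 18 → (18,5,5)
replace slot 2: 2·(18+5) − 5 = 41 → (18,41,5)

18,41,5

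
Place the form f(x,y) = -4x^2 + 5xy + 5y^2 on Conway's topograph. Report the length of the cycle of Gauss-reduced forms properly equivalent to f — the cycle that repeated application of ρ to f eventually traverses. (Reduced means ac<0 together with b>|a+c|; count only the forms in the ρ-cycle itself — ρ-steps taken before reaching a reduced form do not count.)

D = 105, ⌊√D⌋ = 10
river: ρ → (5,5,-4)
river: ρ → (-4,3,6)
river: ρ → (6,9,-1)
river: ρ → (-1,9,6)
river: ρ → (6,3,-4)
river: ρ → (-4,5,5)
ρ-cycle length = 6 (tail of 0 descent steps not counted)

6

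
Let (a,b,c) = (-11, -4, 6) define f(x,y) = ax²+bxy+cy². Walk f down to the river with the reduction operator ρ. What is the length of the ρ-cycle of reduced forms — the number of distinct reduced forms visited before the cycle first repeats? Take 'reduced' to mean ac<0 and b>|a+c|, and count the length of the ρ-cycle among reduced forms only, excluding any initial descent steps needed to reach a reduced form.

D = 280, ⌊√D⌋ = 16
descent: ρ → (6,16,-1)  [lands on river]
river: ρ → (-1,16,6)
river: ρ → (6,8,-9)
river: ρ → (-9,10,5)
river: ρ → (5,10,-9)
river: ρ → (-9,8,6)
ρ-cycle length = 6 (tail of 1 descent step not counted)

6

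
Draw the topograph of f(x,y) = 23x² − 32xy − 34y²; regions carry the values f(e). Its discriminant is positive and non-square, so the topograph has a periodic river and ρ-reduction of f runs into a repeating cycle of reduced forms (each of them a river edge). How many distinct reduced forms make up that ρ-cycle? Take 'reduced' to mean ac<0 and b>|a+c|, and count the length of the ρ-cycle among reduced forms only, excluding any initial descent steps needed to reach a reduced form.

D = 4152, ⌊√D⌋ = 64
descent: ρ → (-34,32,23)  [lands on river]
river: ρ → (23,60,-6)
river: ρ → (-6,60,23)
river: ρ → (23,32,-34)
river: ρ → (-34,36,21)
river: ρ → (21,48,-22)
river: ρ → (-22,40,29)
river: ρ → (29,18,-33)
river: ρ → (-33,48,14)
river: ρ → (14,64,-1)
river: ρ → (-1,64,14)
river: ρ → (14,48,-33)
river: ρ → (-33,18,29)
river: ρ → (29,40,-22)
river: ρ → (-22,48,21)
river: ρ → (21,36,-34)
ρ-cycle length = 16 (tail of 1 descent step not counted)

16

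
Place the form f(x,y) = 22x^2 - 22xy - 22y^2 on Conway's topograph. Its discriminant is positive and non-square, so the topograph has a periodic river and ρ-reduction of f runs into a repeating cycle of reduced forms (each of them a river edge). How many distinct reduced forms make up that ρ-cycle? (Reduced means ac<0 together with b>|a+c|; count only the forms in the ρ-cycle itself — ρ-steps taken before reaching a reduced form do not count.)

D = 2420, ⌊√D⌋ = 49
descent: ρ → (-22,22,22)  [lands on river]
river: ρ → (22,22,-22)
ρ-cycle length = 2 (tail of 1 descent step not counted)

2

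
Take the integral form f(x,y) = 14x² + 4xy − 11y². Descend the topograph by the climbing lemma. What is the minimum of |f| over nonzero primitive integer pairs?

river: ρ → (-11,18,7)
river: ρ → (7,24,-2)
river: ρ → (-2,24,7)
river: ρ → (7,18,-11)
river: ρ → (-11,4,14)
river: ρ → (14,24,-1)
river: ρ → (-1,24,14)
river: ρ → (14,4,-11)
closes: descent 0, river 8
min |a| on river = 1

1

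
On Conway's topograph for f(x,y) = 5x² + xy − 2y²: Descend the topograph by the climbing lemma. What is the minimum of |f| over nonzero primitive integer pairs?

descent: ρ → (-2,3,4)  [lands on river]
river: ρ → (4,5,-1)
river: ρ → (-1,5,4)
river: ρ → (4,3,-2)
river: ρ → (-2,5,2)
river: ρ → (2,3,-4)
river: ρ → (-4,5,1)
river: ρ → (1,5,-4)
river: ρ → (-4,3,2)
river: ρ → (2,5,-2)
closes: descent 1, river 10
min |a| on river = 1

1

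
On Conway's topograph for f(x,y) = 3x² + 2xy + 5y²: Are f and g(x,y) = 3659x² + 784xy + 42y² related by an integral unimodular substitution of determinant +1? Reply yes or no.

D₁ = -56, D₂ = -56
f: reduced (well bottom): (3,2,5) with a≤c, −a<b≤a
g: flip: (3659,784,42)→(42,-784,3659)
g: translate: b→-28 (≡-784 mod 84), so (42,-784,3659)→(42,-28,5)
g: flip: (42,-28,5)→(5,28,42)
g: translate: b→-2 (≡28 mod 10), so (5,28,42)→(5,-2,3)
g: flip: (5,-2,3)→(3,2,5)
g: reduced (well bottom): (3,2,5) with a≤c, −a<b≤a
reduced forms (3, 2, 5) vs (3, 2, 5) ⇒ equivalent

yes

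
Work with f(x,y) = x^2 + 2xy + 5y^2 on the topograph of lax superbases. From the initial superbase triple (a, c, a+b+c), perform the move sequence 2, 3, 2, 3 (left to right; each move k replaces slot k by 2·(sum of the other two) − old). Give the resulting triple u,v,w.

start (1,5,8) = (f(1,0),f(0,1),f(1,1))
replace slot 2: 2·(1+8) − 5 = 13 → (1,13,8)
replace slot 3: 2·(1+13) − 8 = 20 → (1,13,20)
replace slot 2: 2·(1+20) − 13 = 29 → (1,29,20)
replace slot 3: 2·(1+29) − 20 = 40 → (1,29,40)

1,29,40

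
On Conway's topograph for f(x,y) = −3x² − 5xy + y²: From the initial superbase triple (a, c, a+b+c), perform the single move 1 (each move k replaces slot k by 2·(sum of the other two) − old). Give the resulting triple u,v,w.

start (-3,1,-7) = (f(1,0),f(0,1),f(1,1))
replace slot 1: 2·(1+(-7)) − (-3) = -9 → (-9,1,-7)

-9,1,-7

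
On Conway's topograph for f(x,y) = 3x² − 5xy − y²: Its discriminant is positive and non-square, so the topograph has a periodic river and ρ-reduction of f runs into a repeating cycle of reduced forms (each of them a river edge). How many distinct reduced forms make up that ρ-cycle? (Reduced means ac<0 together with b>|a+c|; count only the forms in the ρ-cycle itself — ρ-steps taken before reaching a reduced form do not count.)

D = 37, ⌊√D⌋ = 6
descent: ρ → (-1,5,3)  [lands on river]
river: ρ → (3,1,-3)
river: ρ → (-3,5,1)
river: ρ → (1,5,-3)
river: ρ → (-3,1,3)
river: ρ → (3,5,-1)
ρ-cycle length = 6 (tail of 1 descent step not counted)

6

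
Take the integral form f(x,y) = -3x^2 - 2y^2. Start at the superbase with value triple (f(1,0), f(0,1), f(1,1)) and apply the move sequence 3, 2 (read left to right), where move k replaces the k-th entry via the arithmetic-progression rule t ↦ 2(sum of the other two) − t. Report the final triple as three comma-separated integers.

start (-3,-2,-5) = (f(1,0),f(0,1),f(1,1))
replace slot 3: 2·((-3)+(-2)) − (-5) = -5 → (-3,-2,-5)
replace slot 2: 2·((-3)+(-5)) − (-2) = -14 → (-3,-14,-5)

-3,-14,-5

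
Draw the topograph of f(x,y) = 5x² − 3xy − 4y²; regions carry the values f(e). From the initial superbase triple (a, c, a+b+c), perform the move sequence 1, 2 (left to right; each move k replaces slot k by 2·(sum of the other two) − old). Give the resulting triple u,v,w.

start (5,-4,-2) = (f(1,0),f(0,1),f(1,1))
replace slot 1: 2·((-4)+(-2)) − 5 = -17 → (-17,-4,-2)
replace slot 2: 2·((-17)+(-2)) − (-4) = -34 → (-17,-34,-2)

-17,-34,-2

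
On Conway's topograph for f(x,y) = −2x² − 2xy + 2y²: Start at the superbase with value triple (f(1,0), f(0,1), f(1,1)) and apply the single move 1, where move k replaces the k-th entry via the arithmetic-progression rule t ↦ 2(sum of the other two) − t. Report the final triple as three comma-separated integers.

start (-2,2,-2) = (f(1,0),f(0,1),f(1,1))
replace slot 1: 2·(2+(-2)) − (-2) = 2 → (2,2,-2)

2,2,-2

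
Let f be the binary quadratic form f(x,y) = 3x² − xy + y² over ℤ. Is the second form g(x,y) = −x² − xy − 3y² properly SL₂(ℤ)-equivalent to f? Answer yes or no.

D₁ = -11, D₂ = -11
f: flip: (3,-1,1)→(1,1,3)
f: reduced (well bottom): (1,1,3) with a≤c, −a<b≤a
g is negative-definite; reduce −g:
−g: reduced (well bottom): (1,1,3) with a≤c, −a<b≤a
flip sign back: reduced form of g is (-1,-1,-3)
reduced forms (1, 1, 3) vs (-1, -1, -3) ⇒ inequivalent

no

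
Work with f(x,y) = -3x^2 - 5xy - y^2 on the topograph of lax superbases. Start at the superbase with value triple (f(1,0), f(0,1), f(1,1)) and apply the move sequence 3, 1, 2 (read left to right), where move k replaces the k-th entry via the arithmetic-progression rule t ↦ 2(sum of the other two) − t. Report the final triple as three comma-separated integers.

start (-3,-1,-9) = (f(1,0),f(0,1),f(1,1))
replace slot 3: 2·((-3)+(-1)) − (-9) = 1 → (-3,-1,1)
replace slot 1: 2·((-1)+1) − (-3) = 3 → (3,-1,1)
replace slot 2: 2·(3+1) − (-1) = 9 → (3,9,1)

3,9,1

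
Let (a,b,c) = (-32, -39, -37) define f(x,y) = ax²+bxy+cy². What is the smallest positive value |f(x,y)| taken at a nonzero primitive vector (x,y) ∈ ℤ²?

translate: b→-25 (≡39 mod 64), so (32,39,37)→(32,-25,30)
flip: (32,-25,30)→(30,25,32)
reduced (well bottom): (30,25,32) with a≤c, −a<b≤a
well minimum |f| = |-30| = 30 (negative-definite)

30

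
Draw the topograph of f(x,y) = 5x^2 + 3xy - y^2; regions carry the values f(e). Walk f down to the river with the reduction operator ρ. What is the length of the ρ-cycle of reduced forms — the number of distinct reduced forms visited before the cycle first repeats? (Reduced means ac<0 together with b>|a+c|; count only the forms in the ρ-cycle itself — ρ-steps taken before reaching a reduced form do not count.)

D = 29, ⌊√D⌋ = 5
descent: ρ → (-1,5,1)  [lands on river]
river: ρ → (1,5,-1)
ρ-cycle length = 2 (tail of 1 descent step not counted)

2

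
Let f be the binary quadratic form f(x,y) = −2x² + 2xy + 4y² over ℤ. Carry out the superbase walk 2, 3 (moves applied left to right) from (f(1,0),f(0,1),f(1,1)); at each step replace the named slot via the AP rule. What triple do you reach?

start (-2,4,4) = (f(1,0),f(0,1),f(1,1))
replace slot 2: 2·((-2)+4) − 4 = 0 → (-2,0,4)
replace slot 3: 2·((-2)+0) − 4 = -8 → (-2,0,-8)

-2,0,-8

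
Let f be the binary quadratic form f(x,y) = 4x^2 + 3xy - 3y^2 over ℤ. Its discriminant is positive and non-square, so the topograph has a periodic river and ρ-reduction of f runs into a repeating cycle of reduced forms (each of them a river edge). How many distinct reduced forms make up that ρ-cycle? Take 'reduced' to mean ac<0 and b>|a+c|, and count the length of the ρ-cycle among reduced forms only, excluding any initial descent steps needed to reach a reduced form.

D = 57, ⌊√D⌋ = 7
river: ρ → (-3,3,4)
river: ρ → (4,5,-2)
river: ρ → (-2,7,1)
river: ρ → (1,7,-2)
river: ρ → (-2,5,4)
river: ρ → (4,3,-3)
ρ-cycle length = 6 (tail of 0 descent steps not counted)

6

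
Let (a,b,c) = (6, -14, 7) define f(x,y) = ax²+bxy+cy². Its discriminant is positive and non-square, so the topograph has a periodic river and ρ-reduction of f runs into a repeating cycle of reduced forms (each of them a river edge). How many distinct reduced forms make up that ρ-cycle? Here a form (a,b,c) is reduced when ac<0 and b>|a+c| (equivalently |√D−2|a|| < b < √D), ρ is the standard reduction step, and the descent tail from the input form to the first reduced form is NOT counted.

D = 28, ⌊√D⌋ = 5
descent: ρ → (7,0,-1)
descent: ρ → (-1,4,3)  [lands on river]
river: ρ → (3,2,-2)
river: ρ → (-2,2,3)
river: ρ → (3,4,-1)
ρ-cycle length = 4 (tail of 2 descent steps not counted)

4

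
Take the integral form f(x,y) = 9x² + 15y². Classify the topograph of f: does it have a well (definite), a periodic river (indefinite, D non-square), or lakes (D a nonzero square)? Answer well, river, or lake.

D = b²−4ac = 0² − 4·9·15 = -540
D < 0 ⇒ definite ⇒ every region one sign ⇒ single well

well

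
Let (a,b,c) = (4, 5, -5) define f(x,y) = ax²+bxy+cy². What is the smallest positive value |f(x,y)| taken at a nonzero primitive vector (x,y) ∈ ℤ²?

river: ρ → (-5,5,4)
river: ρ → (4,3,-6)
river: ρ → (-6,9,1)
river: ρ → (1,9,-6)
river: ρ → (-6,3,4)
river: ρ → (4,5,-5)
closes: descent 0, river 6
min |a| on river = 1

1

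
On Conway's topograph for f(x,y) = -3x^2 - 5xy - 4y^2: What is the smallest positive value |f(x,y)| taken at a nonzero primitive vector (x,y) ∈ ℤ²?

translate: b→-1 (≡5 mod 6), so (3,5,4)→(3,-1,2)
flip: (3,-1,2)→(2,1,3)
reduced (well bottom): (2,1,3) with a≤c, −a<b≤a
well minimum |f| = |-2| = 2 (negative-definite)

2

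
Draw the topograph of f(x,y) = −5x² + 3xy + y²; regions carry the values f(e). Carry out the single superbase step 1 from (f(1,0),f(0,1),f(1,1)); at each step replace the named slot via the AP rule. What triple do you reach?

start (-5,1,-1) = (f(1,0),f(0,1),f(1,1))
replace slot 1: 2·(1+(-1)) − (-5) = 5 → (5,1,-1)

5,1,-1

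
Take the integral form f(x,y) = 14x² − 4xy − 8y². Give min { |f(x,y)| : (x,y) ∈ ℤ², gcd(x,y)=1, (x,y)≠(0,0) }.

descent: ρ → (-8,20,2)  [lands on river]
river: ρ → (2,20,-8)
river: ρ → (-8,12,10)
river: ρ → (10,8,-10)
river: ρ → (-10,12,8)
river: ρ → (8,20,-2)
river: ρ → (-2,20,8)
river: ρ → (8,12,-10)
river: ρ → (-10,8,10)
river: ρ → (10,12,-8)
closes: descent 1, river 10
min |a| on river = 2

2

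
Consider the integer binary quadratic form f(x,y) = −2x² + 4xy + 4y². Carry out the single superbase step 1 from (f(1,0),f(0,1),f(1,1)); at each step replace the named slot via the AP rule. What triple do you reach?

start (-2,4,6) = (f(1,0),f(0,1),f(1,1))
replace slot 1: 2·(4+6) − (-2) = 22 → (22,4,6)

22,4,6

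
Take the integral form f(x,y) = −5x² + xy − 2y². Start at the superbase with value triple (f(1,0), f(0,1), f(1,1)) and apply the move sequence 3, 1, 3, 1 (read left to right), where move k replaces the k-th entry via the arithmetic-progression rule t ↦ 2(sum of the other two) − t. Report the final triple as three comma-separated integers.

start (-5,-2,-6) = (f(1,0),f(0,1),f(1,1))
replace slot 3: 2·((-5)+(-2)) − (-6) = -8 → (-5,-2,-8)
replace slot 1: 2·((-2)+(-8)) − (-5) = -15 → (-15,-2,-8)
replace slot 3: 2·((-15)+(-2)) − (-8) = -26 → (-15,-2,-26)
replace slot 1: 2·((-2)+(-26)) − (-15) = -41 → (-41,-2,-26)

-41,-2,-26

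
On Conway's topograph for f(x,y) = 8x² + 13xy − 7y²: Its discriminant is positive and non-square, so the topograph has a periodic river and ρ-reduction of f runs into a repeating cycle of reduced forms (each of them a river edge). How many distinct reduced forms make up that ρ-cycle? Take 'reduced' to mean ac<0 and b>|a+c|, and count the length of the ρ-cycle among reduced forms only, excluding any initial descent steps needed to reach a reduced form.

D = 393, ⌊√D⌋ = 19
river: ρ → (-7,15,6)
river: ρ → (6,9,-13)
river: ρ → (-13,17,2)
river: ρ → (2,19,-4)
river: ρ → (-4,13,14)
river: ρ → (14,15,-3)
river: ρ → (-3,15,14)
river: ρ → (14,13,-4)
river: ρ → (-4,19,2)
river: ρ → (2,17,-13)
river: ρ → (-13,9,6)
river: ρ → (6,15,-7)
river: ρ → (-7,13,8)
river: ρ → (8,19,-1)
river: ρ → (-1,19,8)
river: ρ → (8,13,-7)
ρ-cycle length = 16 (tail of 0 descent steps not counted)

16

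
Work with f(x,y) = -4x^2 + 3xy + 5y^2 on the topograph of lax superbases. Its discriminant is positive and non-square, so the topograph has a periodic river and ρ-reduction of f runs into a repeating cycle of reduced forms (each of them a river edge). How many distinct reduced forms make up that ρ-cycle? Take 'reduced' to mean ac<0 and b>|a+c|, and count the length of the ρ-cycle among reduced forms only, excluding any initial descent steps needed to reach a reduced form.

D = 89, ⌊√D⌋ = 9
river: ρ → (5,7,-2)
river: ρ → (-2,9,1)
river: ρ → (1,9,-2)
river: ρ → (-2,7,5)
river: ρ → (5,3,-4)
river: ρ → (-4,5,4)
river: ρ → (4,3,-5)
river: ρ → (-5,7,2)
river: ρ → (2,9,-1)
river: ρ → (-1,9,2)
river: ρ → (2,7,-5)
river: ρ → (-5,3,4)
river: ρ → (4,5,-4)
river: ρ → (-4,3,5)
ρ-cycle length = 14 (tail of 0 descent steps not counted)

14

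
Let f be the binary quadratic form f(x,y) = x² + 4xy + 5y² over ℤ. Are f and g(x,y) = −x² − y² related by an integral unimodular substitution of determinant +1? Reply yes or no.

D₁ = -4, D₂ = -4
f: translate: b→0 (≡4 mod 2), so (1,4,5)→(1,0,1)
f: reduced (well bottom): (1,0,1) with a≤c, −a<b≤a
g is negative-definite; reduce −g:
−g: reduced (well bottom): (1,0,1) with a≤c, −a<b≤a
flip sign back: reduced form of g is (-1,0,-1)
reduced forms (1, 0, 1) vs (-1, 0, -1) ⇒ inequivalent

no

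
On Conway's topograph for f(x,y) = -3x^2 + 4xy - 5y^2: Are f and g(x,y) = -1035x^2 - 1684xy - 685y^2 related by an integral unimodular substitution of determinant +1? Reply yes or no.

D₁ = -44, D₂ = -44
f is negative-definite; reduce −f:
−f: translate: b→2 (≡-4 mod 6), so (3,-4,5)→(3,2,4)
−f: reduced (well bottom): (3,2,4) with a≤c, −a<b≤a
flip sign back: reduced form of f is (-3,-2,-4)
g is negative-definite; reduce −g:
−g: translate: b→-386 (≡1684 mod 2070), so (1035,1684,685)→(1035,-386,36)
−g: flip: (1035,-386,36)→(36,386,1035)
−g: translate: b→26 (≡386 mod 72), so (36,386,1035)→(36,26,5)
−g: flip: (36,26,5)→(5,-26,36)
−g: translate: b→4 (≡-26 mod 10), so (5,-26,36)→(5,4,3)
−g: flip: (5,4,3)→(3,-4,5)
−g: translate: b→2 (≡-4 mod 6), so (3,-4,5)→(3,2,4)
−g: reduced (well bottom): (3,2,4) with a≤c, −a<b≤a
flip sign back: reduced form of g is (-3,-2,-4)
reduced forms (-3, -2, -4) vs (-3, -2, -4) ⇒ equivalent

yes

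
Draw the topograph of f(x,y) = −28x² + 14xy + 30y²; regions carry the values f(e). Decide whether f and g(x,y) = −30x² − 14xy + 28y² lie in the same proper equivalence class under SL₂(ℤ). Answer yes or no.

D₁ = 3556, D₂ = 3556
river cycle of f (length 42): (30, 46, -12), (-12, 50, 22), (22, 38, -24), (-24, 58, 2), (2, 58, -24), (-24, 38, 22), (22, 50, -12), (-12, 46, 30), (30, 14, -28), (-28, 42, 16), … (32 more)
river cycle of g (length 42): (28, 14, -30), (-30, 46, 12), (12, 50, -22), (-22, 38, 24), (24, 58, -2), (-2, 58, 24), (24, 38, -22), (-22, 50, 12), (12, 46, -30), (-30, 14, 28), … (32 more)
cycles differ ⇒ inequivalent

no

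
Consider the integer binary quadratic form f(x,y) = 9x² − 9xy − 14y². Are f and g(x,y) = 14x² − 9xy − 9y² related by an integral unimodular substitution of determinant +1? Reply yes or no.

D₁ = 585, D₂ = 585
river cycle of f (length 12): (-14, 9, 9), (9, 9, -14), (-14, 19, 4), (4, 21, -9), (-9, 15, 10), (10, 5, -14), (-14, 23, 1), (1, 23, -14), (-14, 5, 10), (10, 15, -9), … (2 more)
river cycle of g (length 12): (-9, 9, 14), (14, 19, -4), (-4, 21, 9), (9, 15, -10), (-10, 5, 14), (14, 23, -1), (-1, 23, 14), (14, 5, -10), (-10, 15, 9), (9, 21, -4), … (2 more)
cycles differ ⇒ inequivalent

no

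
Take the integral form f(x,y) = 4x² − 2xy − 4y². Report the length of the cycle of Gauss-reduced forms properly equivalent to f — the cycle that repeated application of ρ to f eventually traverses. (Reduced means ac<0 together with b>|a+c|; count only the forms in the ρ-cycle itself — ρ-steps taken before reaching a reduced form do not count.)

D = 68, ⌊√D⌋ = 8
descent: ρ → (-4,2,4)  [lands on river]
river: ρ → (4,6,-2)
river: ρ → (-2,6,4)
river: ρ → (4,2,-4)
river: ρ → (-4,6,2)
river: ρ → (2,6,-4)
ρ-cycle length = 6 (tail of 1 descent step not counted)

6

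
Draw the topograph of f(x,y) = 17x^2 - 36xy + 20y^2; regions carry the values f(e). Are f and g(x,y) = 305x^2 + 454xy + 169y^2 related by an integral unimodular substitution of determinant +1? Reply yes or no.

D₁ = -64, D₂ = -64
f: translate: b→-2 (≡-36 mod 34), so (17,-36,20)→(17,-2,1)
f: flip: (17,-2,1)→(1,2,17)
f: translate: b→0 (≡2 mod 2), so (1,2,17)→(1,0,16)
f: reduced (well bottom): (1,0,16) with a≤c, −a<b≤a
g: translate: b→-156 (≡454 mod 610), so (305,454,169)→(305,-156,20)
g: flip: (305,-156,20)→(20,156,305)
g: translate: b→-4 (≡156 mod 40), so (20,156,305)→(20,-4,1)
g: flip: (20,-4,1)→(1,4,20)
g: translate: b→0 (≡4 mod 2), so (1,4,20)→(1,0,16)
g: reduced (well bottom): (1,0,16) with a≤c, −a<b≤a
reduced forms (1, 0, 16) vs (1, 0, 16) ⇒ equivalent

yes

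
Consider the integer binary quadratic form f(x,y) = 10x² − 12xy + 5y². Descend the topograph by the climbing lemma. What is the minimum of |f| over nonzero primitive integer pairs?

translate: b→8 (≡-12 mod 20), so (10,-12,5)→(10,8,3)
flip: (10,8,3)→(3,-8,10)
translate: b→-2 (≡-8 mod 6), so (3,-8,10)→(3,-2,5)
reduced (well bottom): (3,-2,5) with a≤c, −a<b≤a
well minimum = a = 3

3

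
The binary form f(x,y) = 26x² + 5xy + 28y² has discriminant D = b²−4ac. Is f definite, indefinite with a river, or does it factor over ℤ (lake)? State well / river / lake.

D = b²−4ac = 5² − 4·26·28 = -2887
D < 0 ⇒ definite ⇒ every region one sign ⇒ single well

well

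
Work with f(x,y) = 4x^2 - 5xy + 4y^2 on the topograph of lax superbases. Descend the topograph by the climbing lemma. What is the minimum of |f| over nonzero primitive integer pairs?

translate: b→3 (≡-5 mod 8), so (4,-5,4)→(4,3,3)
flip: (4,3,3)→(3,-3,4)
translate: b→3 (≡-3 mod 6), so (3,-3,4)→(3,3,4)
reduced (well bottom): (3,3,4) with a≤c, −a<b≤a
well minimum = a = 3

3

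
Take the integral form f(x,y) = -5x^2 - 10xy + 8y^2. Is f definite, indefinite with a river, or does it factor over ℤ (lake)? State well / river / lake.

D = b²−4ac = (-10)² − 4·(-5)·8 = 260
D > 0 non-square ⇒ indefinite ⇒ periodic river

river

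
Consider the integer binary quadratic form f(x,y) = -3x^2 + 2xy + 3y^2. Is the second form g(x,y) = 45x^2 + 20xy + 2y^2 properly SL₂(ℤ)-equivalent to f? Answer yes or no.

D₁ = 40, D₂ = 40
river cycle of f (length 6): (3, 4, -2), (-2, 4, 3), (3, 2, -3), (-3, 4, 2), (2, 4, -3), (-3, 2, 3)
river cycle of g (length 6): (2, 4, -3), (-3, 2, 3), (3, 4, -2), (-2, 4, 3), (3, 2, -3), (-3, 4, 2)
cycles coincide ⇒ equivalent

yes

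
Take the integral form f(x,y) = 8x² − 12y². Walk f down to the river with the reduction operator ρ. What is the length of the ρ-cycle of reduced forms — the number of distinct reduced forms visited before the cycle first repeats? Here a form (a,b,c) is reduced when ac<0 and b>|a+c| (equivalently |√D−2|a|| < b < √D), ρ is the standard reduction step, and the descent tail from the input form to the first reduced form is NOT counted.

D = 384, ⌊√D⌋ = 19
descent: ρ → (-12,0,8)
descent: ρ → (8,16,-4)  [lands on river]
river: ρ → (-4,16,8)
ρ-cycle length = 2 (tail of 2 descent steps not counted)

2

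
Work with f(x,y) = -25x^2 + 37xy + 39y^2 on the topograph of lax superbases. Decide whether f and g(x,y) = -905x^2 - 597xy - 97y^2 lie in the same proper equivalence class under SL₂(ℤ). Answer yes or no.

D₁ = 5269, D₂ = 5269
river cycle of f (length 10): (39, 41, -23), (-23, 51, 29), (29, 65, -9), (-9, 61, 43), (43, 25, -27), (-27, 29, 41), (41, 53, -15), (-15, 67, 13), (13, 63, -25), (-25, 37, 39)
river cycle of g (length 10): (13, 63, -25), (-25, 37, 39), (39, 41, -23), (-23, 51, 29), (29, 65, -9), (-9, 61, 43), (43, 25, -27), (-27, 29, 41), (41, 53, -15), (-15, 67, 13)
cycles coincide ⇒ equivalent

yes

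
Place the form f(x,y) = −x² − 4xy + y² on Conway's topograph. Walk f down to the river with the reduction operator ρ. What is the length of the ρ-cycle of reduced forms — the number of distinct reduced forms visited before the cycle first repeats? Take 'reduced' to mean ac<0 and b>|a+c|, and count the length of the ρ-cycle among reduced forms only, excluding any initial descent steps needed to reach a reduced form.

D = 20, ⌊√D⌋ = 4
descent: ρ → (1,4,-1)  [lands on river]
river: ρ → (-1,4,1)
ρ-cycle length = 2 (tail of 1 descent step not counted)

2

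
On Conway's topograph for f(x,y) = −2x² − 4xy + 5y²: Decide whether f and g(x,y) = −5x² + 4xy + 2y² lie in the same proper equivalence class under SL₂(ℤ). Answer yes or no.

D₁ = 56, D₂ = 56
river cycle of f (length 4): (5, 4, -2), (-2, 4, 5), (5, 6, -1), (-1, 6, 5)
river cycle of g (length 4): (2, 4, -5), (-5, 6, 1), (1, 6, -5), (-5, 4, 2)
cycles differ ⇒ inequivalent

no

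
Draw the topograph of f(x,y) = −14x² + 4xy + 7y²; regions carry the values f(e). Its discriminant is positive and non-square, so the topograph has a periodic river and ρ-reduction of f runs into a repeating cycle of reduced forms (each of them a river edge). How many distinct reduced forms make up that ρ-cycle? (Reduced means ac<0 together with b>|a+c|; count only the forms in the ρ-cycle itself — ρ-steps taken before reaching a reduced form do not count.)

D = 408, ⌊√D⌋ = 20
descent: ρ → (7,10,-11)  [lands on river]
river: ρ → (-11,12,6)
river: ρ → (6,12,-11)
river: ρ → (-11,10,7)
river: ρ → (7,18,-3)
river: ρ → (-3,18,7)
ρ-cycle length = 6 (tail of 1 descent step not counted)

6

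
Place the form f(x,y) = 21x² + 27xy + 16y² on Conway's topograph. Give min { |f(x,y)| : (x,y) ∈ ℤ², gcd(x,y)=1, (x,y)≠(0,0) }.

translate: b→-15 (≡27 mod 42), so (21,27,16)→(21,-15,10)
flip: (21,-15,10)→(10,15,21)
translate: b→-5 (≡15 mod 20), so (10,15,21)→(10,-5,16)
reduced (well bottom): (10,-5,16) with a≤c, −a<b≤a
well minimum = a = 10

10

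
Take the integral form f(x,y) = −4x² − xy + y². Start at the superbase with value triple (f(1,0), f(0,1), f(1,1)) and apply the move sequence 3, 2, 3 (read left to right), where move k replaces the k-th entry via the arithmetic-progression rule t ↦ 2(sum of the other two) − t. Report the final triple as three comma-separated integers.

start (-4,1,-4) = (f(1,0),f(0,1),f(1,1))
replace slot 3: 2·((-4)+1) − (-4) = -2 → (-4,1,-2)
replace slot 2: 2·((-4)+(-2)) − 1 = -13 → (-4,-13,-2)
replace slot 3: 2·((-4)+(-13)) − (-2) = -32 → (-4,-13,-32)

-4,-13,-32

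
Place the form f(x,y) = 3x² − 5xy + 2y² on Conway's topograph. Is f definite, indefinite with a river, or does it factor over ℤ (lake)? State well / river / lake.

D = b²−4ac = (-5)² − 4·3·2 = 1
D = 1² is a perfect square ⇒ form factors over ℤ ⇒ lakes

lake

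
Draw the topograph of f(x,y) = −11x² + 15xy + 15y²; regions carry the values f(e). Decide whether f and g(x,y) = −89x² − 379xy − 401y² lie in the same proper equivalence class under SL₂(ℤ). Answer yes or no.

D₁ = 885, D₂ = 885
river cycle of f (length 4): (15, 15, -11), (-11, 29, 1), (1, 29, -11), (-11, 15, 15)
river cycle of g (length 4): (1, 29, -11), (-11, 15, 15), (15, 15, -11), (-11, 29, 1)
cycles coincide ⇒ equivalent

yes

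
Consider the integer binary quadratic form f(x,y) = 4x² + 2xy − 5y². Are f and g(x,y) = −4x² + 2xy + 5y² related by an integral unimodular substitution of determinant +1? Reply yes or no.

D₁ = 84, D₂ = 84
river cycle of f (length 6): (-5, 8, 1), (1, 8, -5), (-5, 2, 4), (4, 6, -3), (-3, 6, 4), (4, 2, -5)
river cycle of g (length 6): (5, 8, -1), (-1, 8, 5), (5, 2, -4), (-4, 6, 3), (3, 6, -4), (-4, 2, 5)
cycles differ ⇒ inequivalent

no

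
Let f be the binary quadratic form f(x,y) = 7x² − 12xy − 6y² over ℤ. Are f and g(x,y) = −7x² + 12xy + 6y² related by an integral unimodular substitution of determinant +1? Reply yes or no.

D₁ = 312, D₂ = 312
river cycle of f (length 4): (-6, 12, 7), (7, 16, -2), (-2, 16, 7), (7, 12, -6)
river cycle of g (length 4): (6, 12, -7), (-7, 16, 2), (2, 16, -7), (-7, 12, 6)
cycles differ ⇒ inequivalent

no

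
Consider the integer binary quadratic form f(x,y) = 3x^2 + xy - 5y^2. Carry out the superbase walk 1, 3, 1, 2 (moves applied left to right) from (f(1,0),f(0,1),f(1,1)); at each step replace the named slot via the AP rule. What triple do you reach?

start (3,-5,-1) = (f(1,0),f(0,1),f(1,1))
replace slot 1: 2·((-5)+(-1)) − 3 = -15 → (-15,-5,-1)
replace slot 3: 2·((-15)+(-5)) − (-1) = -39 → (-15,-5,-39)
replace slot 1: 2·((-5)+(-39)) − (-15) = -73 → (-73,-5,-39)
replace slot 2: 2·((-73)+(-39)) − (-5) = -219 → (-73,-219,-39)

-73,-219,-39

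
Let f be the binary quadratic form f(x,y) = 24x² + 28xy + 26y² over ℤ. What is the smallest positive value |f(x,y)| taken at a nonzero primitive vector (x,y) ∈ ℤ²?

translate: b→-20 (≡28 mod 48), so (24,28,26)→(24,-20,22)
flip: (24,-20,22)→(22,20,24)
reduced (well bottom): (22,20,24) with a≤c, −a<b≤a
well minimum = a = 22

22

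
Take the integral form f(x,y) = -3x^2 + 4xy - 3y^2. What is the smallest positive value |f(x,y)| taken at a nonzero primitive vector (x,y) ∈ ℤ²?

translate: b→2 (≡-4 mod 6), so (3,-4,3)→(3,2,2)
flip: (3,2,2)→(2,-2,3)
translate: b→2 (≡-2 mod 4), so (2,-2,3)→(2,2,3)
reduced (well bottom): (2,2,3) with a≤c, −a<b≤a
well minimum |f| = |-2| = 2 (negative-definite)

2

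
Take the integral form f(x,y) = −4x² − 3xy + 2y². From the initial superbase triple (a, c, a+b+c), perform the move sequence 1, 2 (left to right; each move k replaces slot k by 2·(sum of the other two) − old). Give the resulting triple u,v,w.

start (-4,2,-5) = (f(1,0),f(0,1),f(1,1))
replace slot 1: 2·(2+(-5)) − (-4) = -2 → (-2,2,-5)
replace slot 2: 2·((-2)+(-5)) − 2 = -16 → (-2,-16,-5)

-2,-16,-5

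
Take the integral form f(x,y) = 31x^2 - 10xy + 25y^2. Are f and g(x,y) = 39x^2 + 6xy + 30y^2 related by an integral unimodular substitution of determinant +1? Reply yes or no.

D₁ = -3000, D₂ = -4644
discriminants differ ⇒ not SL₂(ℤ)-equivalent

no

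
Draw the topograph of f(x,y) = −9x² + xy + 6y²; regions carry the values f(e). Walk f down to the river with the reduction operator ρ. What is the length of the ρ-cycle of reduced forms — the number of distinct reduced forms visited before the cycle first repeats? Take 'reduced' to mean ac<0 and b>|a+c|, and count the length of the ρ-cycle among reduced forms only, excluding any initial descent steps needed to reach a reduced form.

D = 217, ⌊√D⌋ = 14
descent: ρ → (6,11,-4)  [lands on river]
river: ρ → (-4,13,3)
river: ρ → (3,11,-8)
river: ρ → (-8,5,6)
river: ρ → (6,7,-7)
river: ρ → (-7,7,6)
river: ρ → (6,5,-8)
river: ρ → (-8,11,3)
river: ρ → (3,13,-4)
river: ρ → (-4,11,6)
river: ρ → (6,13,-2)
river: ρ → (-2,11,12)
river: ρ → (12,13,-1)
river: ρ → (-1,13,12)
river: ρ → (12,11,-2)
river: ρ → (-2,13,6)
ρ-cycle length = 16 (tail of 1 descent step not counted)

16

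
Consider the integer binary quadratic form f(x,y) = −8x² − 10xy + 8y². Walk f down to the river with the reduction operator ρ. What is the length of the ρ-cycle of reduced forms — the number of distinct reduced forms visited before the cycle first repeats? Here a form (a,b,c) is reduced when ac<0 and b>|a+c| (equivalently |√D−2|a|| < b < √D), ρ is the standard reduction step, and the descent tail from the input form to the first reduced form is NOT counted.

D = 356, ⌊√D⌋ = 18
descent: ρ → (8,10,-8)  [lands on river]
river: ρ → (-8,6,10)
river: ρ → (10,14,-4)
river: ρ → (-4,18,2)
river: ρ → (2,18,-4)
river: ρ → (-4,14,10)
river: ρ → (10,6,-8)
river: ρ → (-8,10,8)
river: ρ → (8,6,-10)
river: ρ → (-10,14,4)
river: ρ → (4,18,-2)
river: ρ → (-2,18,4)
river: ρ → (4,14,-10)
river: ρ → (-10,6,8)
ρ-cycle length = 14 (tail of 1 descent step not counted)

14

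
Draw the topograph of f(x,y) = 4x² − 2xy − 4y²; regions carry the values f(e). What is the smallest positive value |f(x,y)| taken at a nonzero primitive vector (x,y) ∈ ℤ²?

descent: ρ → (-4,2,4)  [lands on river]
river: ρ → (4,6,-2)
river: ρ → (-2,6,4)
river: ρ → (4,2,-4)
river: ρ → (-4,6,2)
river: ρ → (2,6,-4)
closes: descent 1, river 6
min |a| on river = 2

2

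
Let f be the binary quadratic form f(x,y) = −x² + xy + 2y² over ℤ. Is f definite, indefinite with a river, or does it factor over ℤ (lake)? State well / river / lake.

D = b²−4ac = 1² − 4·(-1)·2 = 9
D = 3² is a perfect square ⇒ form factors over ℤ ⇒ lakes

lake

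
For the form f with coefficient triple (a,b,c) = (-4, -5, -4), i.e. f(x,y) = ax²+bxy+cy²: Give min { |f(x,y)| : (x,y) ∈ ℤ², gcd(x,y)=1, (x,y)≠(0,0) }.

translate: b→-3 (≡5 mod 8), so (4,5,4)→(4,-3,3)
flip: (4,-3,3)→(3,3,4)
reduced (well bottom): (3,3,4) with a≤c, −a<b≤a
well minimum |f| = |-3| = 3 (negative-definite)

3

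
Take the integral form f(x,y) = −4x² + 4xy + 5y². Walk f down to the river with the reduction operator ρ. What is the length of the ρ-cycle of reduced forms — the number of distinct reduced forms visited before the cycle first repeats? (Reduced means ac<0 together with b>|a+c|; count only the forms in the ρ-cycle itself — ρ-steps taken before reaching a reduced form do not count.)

D = 96, ⌊√D⌋ = 9
river: ρ → (5,6,-3)
river: ρ → (-3,6,5)
river: ρ → (5,4,-4)
river: ρ → (-4,4,5)
ρ-cycle length = 4 (tail of 0 descent steps not counted)

4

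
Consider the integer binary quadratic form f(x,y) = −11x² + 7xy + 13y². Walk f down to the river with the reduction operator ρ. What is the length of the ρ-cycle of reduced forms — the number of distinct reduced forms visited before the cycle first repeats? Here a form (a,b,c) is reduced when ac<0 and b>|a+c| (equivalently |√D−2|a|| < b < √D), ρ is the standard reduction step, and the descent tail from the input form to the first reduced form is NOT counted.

D = 621, ⌊√D⌋ = 24
river: ρ → (13,19,-5)
river: ρ → (-5,21,9)
river: ρ → (9,15,-11)
river: ρ → (-11,7,13)
ρ-cycle length = 4 (tail of 0 descent steps not counted)

4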